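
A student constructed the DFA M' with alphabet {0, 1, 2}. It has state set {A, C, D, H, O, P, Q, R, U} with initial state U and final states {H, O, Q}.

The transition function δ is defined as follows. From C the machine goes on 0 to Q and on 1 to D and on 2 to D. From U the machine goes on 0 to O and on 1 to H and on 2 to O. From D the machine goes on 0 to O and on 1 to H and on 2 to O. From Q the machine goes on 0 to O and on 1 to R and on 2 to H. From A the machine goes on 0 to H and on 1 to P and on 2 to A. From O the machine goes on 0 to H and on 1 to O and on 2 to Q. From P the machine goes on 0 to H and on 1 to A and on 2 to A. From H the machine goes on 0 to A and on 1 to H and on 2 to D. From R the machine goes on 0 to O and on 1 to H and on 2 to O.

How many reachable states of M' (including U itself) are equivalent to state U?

First remove the unreachable states {C}; 8 states remain.
P0 = {H,O,Q} | {A,D,P,R,U}.
Refine {H,O,Q} on symbol 0: members go to different blocks, giving {O,Q} and {H}.
Split {O,Q} by δ(·,0) → {O} and {Q}.
On input 0, block {A,D,P,R,U} splits into {D,R,U} and {A,P}.
No further refinement is possible. Final partition (5 blocks): {O} | {D,R,U} | {H} | {Q} | {A,P}.
The equivalence class containing U is {D,R,U}, of size 3.

3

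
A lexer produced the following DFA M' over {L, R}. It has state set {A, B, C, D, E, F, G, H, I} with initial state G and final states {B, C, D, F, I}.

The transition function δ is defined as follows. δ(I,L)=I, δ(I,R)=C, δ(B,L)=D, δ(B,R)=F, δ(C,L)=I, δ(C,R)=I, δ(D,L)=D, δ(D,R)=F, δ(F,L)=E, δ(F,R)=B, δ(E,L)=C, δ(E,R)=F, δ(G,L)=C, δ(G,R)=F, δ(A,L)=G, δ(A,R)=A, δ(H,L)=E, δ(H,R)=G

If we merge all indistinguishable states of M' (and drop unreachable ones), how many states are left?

First remove the unreachable states {A,H}; 7 states remain.
Initial partition by acceptance: {B,C,D,F,I} | {E,G}.
Split {B,C,D,F,I} by δ(·,L) → {B,C,D,I} and {F}.
On input R, block {B,C,D,I} splits into {B,D} and {C,I}.
The partition is now stable with 4 blocks: {B,D} | {E,G} | {F} | {C,I}.

4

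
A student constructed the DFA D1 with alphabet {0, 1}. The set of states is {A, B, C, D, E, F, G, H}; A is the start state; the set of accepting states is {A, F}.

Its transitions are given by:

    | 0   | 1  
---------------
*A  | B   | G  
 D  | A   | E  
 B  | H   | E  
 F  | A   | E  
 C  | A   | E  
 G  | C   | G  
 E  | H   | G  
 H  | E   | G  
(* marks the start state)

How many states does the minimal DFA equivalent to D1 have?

5

States {D,F} cannot be reached from the start state, so discard them.
P0 = {A} | {B,C,E,G,H}.
Split {B,C,E,G,H} by δ(·,0) → {B,E,G,H} and {C}.
Refine {B,E,G,H} on symbol 0: members go to different blocks, giving {B,E,H} and {G}.
Split {B,E,H} by δ(·,1) → {E,H} and {B}.
The partition is now stable with 5 blocks: {A} | {E,H} | {C} | {G} | {B}.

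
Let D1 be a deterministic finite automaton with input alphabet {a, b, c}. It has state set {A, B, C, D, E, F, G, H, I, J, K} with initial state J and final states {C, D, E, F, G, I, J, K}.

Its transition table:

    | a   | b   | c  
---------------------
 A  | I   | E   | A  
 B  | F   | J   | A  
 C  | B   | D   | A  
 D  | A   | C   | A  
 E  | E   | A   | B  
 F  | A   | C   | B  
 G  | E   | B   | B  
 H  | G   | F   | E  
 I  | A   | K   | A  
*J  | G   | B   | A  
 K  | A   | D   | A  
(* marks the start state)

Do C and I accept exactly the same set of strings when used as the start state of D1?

States {H} cannot be reached from the start state, so discard them.
P0 = {C,D,E,F,G,I,J,K} | {A,B}.
Refine {C,D,E,F,G,I,J,K} on symbol a: members go to different blocks, giving {C,D,F,I,K} and {E,G,J}.
No further refinement is possible. Final partition (3 blocks): {C,D,F,I,K} | {A,B} | {E,G,J}.
C and I lie in the same block of the stable partition, so they are equivalent — no string distinguishes them.

Yes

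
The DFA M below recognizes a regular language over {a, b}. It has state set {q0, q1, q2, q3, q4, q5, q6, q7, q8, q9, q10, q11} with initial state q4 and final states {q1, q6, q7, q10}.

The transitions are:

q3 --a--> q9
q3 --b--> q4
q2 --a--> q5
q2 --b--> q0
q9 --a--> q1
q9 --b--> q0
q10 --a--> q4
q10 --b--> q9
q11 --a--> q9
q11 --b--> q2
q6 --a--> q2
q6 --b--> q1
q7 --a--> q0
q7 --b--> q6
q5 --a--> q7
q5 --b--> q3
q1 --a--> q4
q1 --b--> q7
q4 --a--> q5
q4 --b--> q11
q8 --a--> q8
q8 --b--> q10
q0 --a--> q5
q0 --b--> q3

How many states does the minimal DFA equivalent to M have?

3

First remove the unreachable states {q8,q10}; 10 states remain.
P0 = {q1,q6,q7} | {q0,q2,q3,q4,q5,q9,q11}.
Split {q0,q2,q3,q4,q5,q9,q11} by δ(·,a) → {q0,q2,q3,q4,q11} and {q5,q9}.
No further refinement is possible. Final partition (3 blocks): {q1,q6,q7} | {q0,q2,q3,q4,q11} | {q5,q9}.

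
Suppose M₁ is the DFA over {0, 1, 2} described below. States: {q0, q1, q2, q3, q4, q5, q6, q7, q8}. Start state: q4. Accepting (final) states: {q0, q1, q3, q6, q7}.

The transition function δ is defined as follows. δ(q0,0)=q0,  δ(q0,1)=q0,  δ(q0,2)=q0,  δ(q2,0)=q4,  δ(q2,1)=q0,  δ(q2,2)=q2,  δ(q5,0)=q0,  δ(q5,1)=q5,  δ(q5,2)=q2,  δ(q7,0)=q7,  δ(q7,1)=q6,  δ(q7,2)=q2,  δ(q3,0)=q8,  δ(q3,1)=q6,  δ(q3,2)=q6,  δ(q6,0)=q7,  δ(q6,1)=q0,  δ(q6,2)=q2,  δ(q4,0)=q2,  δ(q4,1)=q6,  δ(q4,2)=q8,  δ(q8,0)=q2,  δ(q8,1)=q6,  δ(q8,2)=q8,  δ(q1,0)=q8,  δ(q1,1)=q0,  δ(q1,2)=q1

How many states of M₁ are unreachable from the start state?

Starting at q4 and following transitions, the reachable set is {q0, q2, q4, q6, q7, q8}. That leaves q1, q3, q5 unreachable — 3 in total.

3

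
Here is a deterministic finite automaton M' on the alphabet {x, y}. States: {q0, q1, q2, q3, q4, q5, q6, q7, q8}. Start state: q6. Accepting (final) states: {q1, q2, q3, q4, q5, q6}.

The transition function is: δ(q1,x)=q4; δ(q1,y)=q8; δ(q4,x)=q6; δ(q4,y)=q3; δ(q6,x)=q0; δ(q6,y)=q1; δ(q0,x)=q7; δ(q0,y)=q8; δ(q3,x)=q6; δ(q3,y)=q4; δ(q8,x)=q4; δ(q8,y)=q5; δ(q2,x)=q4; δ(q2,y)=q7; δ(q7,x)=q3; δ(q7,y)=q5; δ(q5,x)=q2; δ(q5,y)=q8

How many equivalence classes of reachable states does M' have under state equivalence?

6

Start with accepting vs non-accepting: {q1,q2,q3,q4,q5,q6} | {q0,q7,q8}.
On input x, block {q1,q2,q3,q4,q5,q6} splits into {q1,q2,q3,q4,q5} and {q6}.
On input x, block {q1,q2,q3,q4,q5} splits into {q1,q2,q5} and {q3,q4}.
On input x, block {q1,q2,q5} splits into {q1,q2} and {q5}.
Refine {q0,q7,q8} on symbol x: members go to different blocks, giving {q7,q8} and {q0}.
Stable partition: {q1,q2} | {q7,q8} | {q6} | {q3,q4} | {q5} | {q0} — 6 equivalence classes.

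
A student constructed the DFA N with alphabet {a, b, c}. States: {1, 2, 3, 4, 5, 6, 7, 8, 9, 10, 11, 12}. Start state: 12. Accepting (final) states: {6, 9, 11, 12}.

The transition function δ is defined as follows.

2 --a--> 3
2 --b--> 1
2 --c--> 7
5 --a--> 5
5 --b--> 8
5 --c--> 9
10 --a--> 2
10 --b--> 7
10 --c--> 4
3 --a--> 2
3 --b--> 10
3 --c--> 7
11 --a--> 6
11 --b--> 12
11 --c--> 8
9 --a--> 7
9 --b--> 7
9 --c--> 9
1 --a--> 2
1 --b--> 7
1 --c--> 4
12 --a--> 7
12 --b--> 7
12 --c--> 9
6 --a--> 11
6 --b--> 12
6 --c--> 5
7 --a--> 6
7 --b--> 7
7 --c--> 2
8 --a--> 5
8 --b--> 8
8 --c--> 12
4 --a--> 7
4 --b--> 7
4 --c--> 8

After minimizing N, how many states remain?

Every state is reachable, so we keep all 12.
Initial partition by acceptance: {6,9,11,12} | {1,2,3,4,5,7,8,10}.
Split {6,9,11,12} by δ(·,a) → {6,11} and {9,12}.
On input a, block {1,2,3,4,5,7,8,10} splits into {1,2,3,4,5,8,10} and {7}.
Refine {1,2,3,4,5,8,10} on symbol a: members go to different blocks, giving {1,2,3,5,8,10} and {4}.
On input b, block {1,2,3,5,8,10} splits into {2,3,5,8} and {1,10}.
Split {2,3,5,8} by δ(·,b) → {2,3} and {5,8}.
The partition is now stable with 7 blocks: {6,11} | {2,3} | {9,12} | {7} | {4} | {1,10} | {5,8}.

7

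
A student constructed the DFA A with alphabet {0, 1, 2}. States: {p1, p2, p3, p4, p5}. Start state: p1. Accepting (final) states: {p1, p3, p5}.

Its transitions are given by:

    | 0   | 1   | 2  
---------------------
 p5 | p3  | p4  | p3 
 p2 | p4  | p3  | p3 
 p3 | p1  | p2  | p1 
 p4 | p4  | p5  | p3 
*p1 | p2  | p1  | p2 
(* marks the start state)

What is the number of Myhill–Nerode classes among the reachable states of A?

All states are reachable from the start state.
Initial partition by acceptance: {p1,p3,p5} | {p2,p4}.
On input 0, block {p1,p3,p5} splits into {p3,p5} and {p1}.
Split {p3,p5} by δ(·,0) → {p3} and {p5}.
On input 1, block {p2,p4} splits into {p2} and {p4}.
Stable partition: {p3} | {p2} | {p1} | {p5} | {p4} — 5 equivalence classes.

5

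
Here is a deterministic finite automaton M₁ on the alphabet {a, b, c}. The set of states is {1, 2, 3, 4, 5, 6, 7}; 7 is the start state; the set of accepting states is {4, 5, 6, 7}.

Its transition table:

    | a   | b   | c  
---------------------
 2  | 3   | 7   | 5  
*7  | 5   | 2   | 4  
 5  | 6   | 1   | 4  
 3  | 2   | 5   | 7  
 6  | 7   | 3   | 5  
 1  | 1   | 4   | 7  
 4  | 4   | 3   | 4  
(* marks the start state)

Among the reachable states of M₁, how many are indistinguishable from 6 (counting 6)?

P0 = {4,5,6,7} | {1,2,3}.
The partition is now stable with 2 blocks: {4,5,6,7} | {1,2,3}.
State 6 belongs to the block {4,5,6,7}, which has 4 states.

4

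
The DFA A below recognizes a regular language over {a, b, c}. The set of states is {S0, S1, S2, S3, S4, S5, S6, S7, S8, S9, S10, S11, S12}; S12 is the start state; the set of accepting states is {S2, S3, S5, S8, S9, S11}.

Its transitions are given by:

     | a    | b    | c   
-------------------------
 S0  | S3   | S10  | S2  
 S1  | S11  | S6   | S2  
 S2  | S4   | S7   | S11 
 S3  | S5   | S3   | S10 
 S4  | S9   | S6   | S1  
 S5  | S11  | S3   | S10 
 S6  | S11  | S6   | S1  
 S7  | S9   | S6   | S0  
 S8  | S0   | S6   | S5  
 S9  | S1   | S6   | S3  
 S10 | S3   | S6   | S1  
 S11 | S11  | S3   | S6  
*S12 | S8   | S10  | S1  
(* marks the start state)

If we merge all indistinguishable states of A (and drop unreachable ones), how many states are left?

All states are reachable from the start state.
Initial partition by acceptance: {S2,S3,S5,S8,S9,S11} | {S0,S1,S4,S6,S7,S10,S12}.
Split {S2,S3,S5,S8,S9,S11} by δ(·,a) → {S2,S8,S9} and {S3,S5,S11}.
Refine {S0,S1,S4,S6,S7,S10,S12} on symbol a: members go to different blocks, giving {S0,S1,S6,S10} and {S4,S7,S12}.
Refine {S2,S8,S9} on symbol a: members go to different blocks, giving {S8,S9} and {S2}.
Split {S0,S1,S6,S10} by δ(·,c) → {S0,S1} and {S6,S10}.
No further refinement is possible. Final partition (6 blocks): {S8,S9} | {S0,S1} | {S3,S5,S11} | {S4,S7,S12} | {S2} | {S6,S10}.

6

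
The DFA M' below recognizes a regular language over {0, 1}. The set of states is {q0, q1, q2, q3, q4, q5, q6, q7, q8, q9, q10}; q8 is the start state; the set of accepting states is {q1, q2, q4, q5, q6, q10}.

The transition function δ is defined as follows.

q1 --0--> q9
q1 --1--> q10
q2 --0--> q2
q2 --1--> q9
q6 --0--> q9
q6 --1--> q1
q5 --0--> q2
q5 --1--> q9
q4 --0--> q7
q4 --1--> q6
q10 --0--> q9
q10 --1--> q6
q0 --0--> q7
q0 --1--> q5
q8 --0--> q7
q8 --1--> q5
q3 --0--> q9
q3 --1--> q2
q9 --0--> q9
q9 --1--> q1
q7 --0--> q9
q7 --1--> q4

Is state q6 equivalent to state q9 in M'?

No

Reachable states from the start: {q1,q2,q4,q5,q6,q7,q8,q9,q10}. Unreachable: {q0,q3} — drop them.
Initial partition by acceptance: {q1,q2,q4,q5,q6,q10} | {q7,q8,q9}.
Split {q1,q2,q4,q5,q6,q10} by δ(·,0) → {q1,q4,q6,q10} and {q2,q5}.
Refine {q7,q8,q9} on symbol 1: members go to different blocks, giving {q7,q9} and {q8}.
No further refinement is possible. Final partition (4 blocks): {q1,q4,q6,q10} | {q7,q9} | {q2,q5} | {q8}.
q6 and q9 end up in different blocks, so they are distinguishable. For instance, the string 'ε' is accepted from only q6.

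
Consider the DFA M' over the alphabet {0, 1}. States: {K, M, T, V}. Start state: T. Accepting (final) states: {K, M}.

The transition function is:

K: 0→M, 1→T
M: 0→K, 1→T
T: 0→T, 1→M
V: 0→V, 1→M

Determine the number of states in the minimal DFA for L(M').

2

Reachable states from the start: {K,M,T}. Unreachable: {V} — drop them.
P0 = {K,M} | {T}.
Stable partition: {K,M} | {T} — 2 equivalence classes.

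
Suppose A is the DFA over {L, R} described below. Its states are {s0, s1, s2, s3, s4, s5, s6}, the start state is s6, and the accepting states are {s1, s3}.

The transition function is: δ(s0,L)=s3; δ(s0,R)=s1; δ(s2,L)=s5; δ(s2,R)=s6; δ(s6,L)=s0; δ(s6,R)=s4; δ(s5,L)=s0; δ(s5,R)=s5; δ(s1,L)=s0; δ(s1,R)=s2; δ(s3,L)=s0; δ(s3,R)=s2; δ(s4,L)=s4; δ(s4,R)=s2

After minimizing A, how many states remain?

Every state is reachable, so we keep all 7.
P0 = {s1,s3} | {s0,s2,s4,s5,s6}.
On input L, block {s0,s2,s4,s5,s6} splits into {s2,s4,s5,s6} and {s0}.
Refine {s2,s4,s5,s6} on symbol L: members go to different blocks, giving {s2,s4} and {s5,s6}.
Refine {s2,s4} on symbol L: members go to different blocks, giving {s2} and {s4}.
Refine {s5,s6} on symbol R: members go to different blocks, giving {s5} and {s6}.
No further refinement is possible. Final partition (6 blocks): {s1,s3} | {s2} | {s0} | {s5} | {s4} | {s6}.

6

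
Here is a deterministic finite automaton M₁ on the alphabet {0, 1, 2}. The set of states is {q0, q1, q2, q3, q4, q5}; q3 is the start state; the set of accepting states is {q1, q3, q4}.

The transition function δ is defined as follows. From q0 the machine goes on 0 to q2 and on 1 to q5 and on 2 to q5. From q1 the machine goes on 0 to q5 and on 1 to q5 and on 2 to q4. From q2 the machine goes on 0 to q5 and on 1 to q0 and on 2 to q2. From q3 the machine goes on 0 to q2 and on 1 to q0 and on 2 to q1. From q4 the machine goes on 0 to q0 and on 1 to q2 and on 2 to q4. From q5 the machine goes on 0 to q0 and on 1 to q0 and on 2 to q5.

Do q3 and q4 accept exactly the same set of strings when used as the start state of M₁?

Yes

Every state is reachable, so we keep all 6.
P0 = {q1,q3,q4} | {q0,q2,q5}.
No further refinement is possible. Final partition (2 blocks): {q1,q3,q4} | {q0,q2,q5}.
q3 and q4 lie in the same block of the stable partition, so they are equivalent — no string distinguishes them.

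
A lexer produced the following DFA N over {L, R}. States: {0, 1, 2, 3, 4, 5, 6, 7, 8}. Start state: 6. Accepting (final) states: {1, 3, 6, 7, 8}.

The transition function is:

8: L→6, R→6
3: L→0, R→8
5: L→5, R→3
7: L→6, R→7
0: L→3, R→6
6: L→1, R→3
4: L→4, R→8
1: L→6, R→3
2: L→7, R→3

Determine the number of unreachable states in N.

BFS from 6 reaches {0, 1, 3, 6, 8}; the 4 state(s) 2, 4, 5, 7 are never visited.

4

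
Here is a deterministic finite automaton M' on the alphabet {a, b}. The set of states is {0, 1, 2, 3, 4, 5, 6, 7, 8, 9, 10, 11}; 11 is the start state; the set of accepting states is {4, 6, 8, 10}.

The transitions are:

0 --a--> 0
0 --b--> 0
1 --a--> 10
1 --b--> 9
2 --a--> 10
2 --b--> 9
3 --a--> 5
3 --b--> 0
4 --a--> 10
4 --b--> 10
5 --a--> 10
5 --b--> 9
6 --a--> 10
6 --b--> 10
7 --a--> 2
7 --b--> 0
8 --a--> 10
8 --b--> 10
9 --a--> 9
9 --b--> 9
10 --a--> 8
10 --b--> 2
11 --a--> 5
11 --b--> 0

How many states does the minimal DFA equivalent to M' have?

5

Reachable states from the start: {0,2,5,8,9,10,11}. Unreachable: {1,3,4,6,7} — drop them.
Initial partition by acceptance: {8,10} | {0,2,5,9,11}.
Split {8,10} by δ(·,b) → {8} and {10}.
Split {0,2,5,9,11} by δ(·,a) → {0,9,11} and {2,5}.
Refine {0,9,11} on symbol a: members go to different blocks, giving {0,9} and {11}.
Stable partition: {8} | {0,9} | {10} | {2,5} | {11} — 5 equivalence classes.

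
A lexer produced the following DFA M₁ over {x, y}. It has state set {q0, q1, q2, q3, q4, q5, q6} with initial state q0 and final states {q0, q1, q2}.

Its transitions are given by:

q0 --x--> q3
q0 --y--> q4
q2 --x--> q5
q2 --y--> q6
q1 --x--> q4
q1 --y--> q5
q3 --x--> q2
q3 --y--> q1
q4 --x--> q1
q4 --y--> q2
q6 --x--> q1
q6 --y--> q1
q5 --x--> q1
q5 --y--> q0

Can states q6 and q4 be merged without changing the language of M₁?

All states are reachable from the start state.
P0 = {q0,q1,q2} | {q3,q4,q5,q6}.
No further refinement is possible. Final partition (2 blocks): {q0,q1,q2} | {q3,q4,q5,q6}.
q6 and q4 lie in the same block of the stable partition, so they are equivalent — no string distinguishes them.

Yes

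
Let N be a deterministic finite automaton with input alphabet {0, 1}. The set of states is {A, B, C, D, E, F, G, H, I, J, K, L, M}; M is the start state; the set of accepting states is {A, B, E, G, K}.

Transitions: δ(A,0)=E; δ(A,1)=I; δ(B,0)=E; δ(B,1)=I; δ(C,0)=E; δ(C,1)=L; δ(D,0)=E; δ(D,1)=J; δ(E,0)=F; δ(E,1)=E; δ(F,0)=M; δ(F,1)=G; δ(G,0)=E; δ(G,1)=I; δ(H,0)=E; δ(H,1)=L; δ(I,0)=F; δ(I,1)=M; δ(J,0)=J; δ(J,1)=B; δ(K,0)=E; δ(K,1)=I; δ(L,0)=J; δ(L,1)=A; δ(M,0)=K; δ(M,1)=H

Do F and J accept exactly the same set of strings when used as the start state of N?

First remove the unreachable states {C,D}; 11 states remain.
P0 = {A,B,E,G,K} | {F,H,I,J,L,M}.
On input 0, block {A,B,E,G,K} splits into {A,B,G,K} and {E}.
On input 0, block {F,H,I,J,L,M} splits into {F,I,J,L} and {H} and {M}.
Refine {F,I,J,L} on symbol 0: members go to different blocks, giving {I,J,L} and {F}.
Refine {I,J,L} on symbol 0: members go to different blocks, giving {J,L} and {I}.
No further refinement is possible. Final partition (7 blocks): {A,B,G,K} | {J,L} | {E} | {H} | {M} | {F} | {I}.
F and J end up in different blocks, so they are distinguishable. For instance, the string '00' is accepted from only F.

No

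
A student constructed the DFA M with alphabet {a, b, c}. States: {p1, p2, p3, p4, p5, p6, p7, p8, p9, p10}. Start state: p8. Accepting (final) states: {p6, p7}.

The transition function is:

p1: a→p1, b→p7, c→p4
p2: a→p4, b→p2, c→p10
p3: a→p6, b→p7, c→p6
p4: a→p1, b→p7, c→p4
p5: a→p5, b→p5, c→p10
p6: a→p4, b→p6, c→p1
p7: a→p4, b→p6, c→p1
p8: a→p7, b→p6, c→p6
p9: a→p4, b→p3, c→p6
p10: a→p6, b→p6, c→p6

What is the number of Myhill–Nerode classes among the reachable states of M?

Reachable states from the start: {p1,p4,p6,p7,p8}. Unreachable: {p2,p3,p5,p9,p10} — drop them.
Initial partition by acceptance: {p6,p7} | {p1,p4,p8}.
Split {p1,p4,p8} by δ(·,a) → {p1,p4} and {p8}.
No further refinement is possible. Final partition (3 blocks): {p6,p7} | {p1,p4} | {p8}.

3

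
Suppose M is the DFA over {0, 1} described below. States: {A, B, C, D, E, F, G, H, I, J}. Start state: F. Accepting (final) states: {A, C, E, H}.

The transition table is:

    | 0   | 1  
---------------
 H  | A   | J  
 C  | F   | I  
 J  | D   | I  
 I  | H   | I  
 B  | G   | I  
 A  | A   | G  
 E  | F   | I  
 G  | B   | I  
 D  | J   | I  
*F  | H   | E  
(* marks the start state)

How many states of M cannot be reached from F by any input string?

No path from F leads to C; the other 9 states are all reachable.

1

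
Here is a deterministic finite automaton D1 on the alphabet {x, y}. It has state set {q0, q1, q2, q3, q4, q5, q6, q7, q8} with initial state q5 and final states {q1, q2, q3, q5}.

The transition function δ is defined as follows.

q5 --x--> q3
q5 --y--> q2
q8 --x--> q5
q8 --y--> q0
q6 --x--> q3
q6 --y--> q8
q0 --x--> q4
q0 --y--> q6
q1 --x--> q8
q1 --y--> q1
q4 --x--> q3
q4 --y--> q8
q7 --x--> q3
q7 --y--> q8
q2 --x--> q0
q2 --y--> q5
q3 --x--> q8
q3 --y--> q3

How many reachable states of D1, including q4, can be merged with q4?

Reachable states from the start: {q0,q2,q3,q4,q5,q6,q8}. Unreachable: {q1,q7} — drop them.
Start with accepting vs non-accepting: {q2,q3,q5} | {q0,q4,q6,q8}.
On input x, block {q2,q3,q5} splits into {q2,q3} and {q5}.
Split {q2,q3} by δ(·,y) → {q2} and {q3}.
Split {q0,q4,q6,q8} by δ(·,x) → {q4,q6} and {q0} and {q8}.
No further refinement is possible. Final partition (6 blocks): {q2} | {q4,q6} | {q5} | {q3} | {q0} | {q8}.
State q4 belongs to the block {q4,q6}, which has 2 states.

2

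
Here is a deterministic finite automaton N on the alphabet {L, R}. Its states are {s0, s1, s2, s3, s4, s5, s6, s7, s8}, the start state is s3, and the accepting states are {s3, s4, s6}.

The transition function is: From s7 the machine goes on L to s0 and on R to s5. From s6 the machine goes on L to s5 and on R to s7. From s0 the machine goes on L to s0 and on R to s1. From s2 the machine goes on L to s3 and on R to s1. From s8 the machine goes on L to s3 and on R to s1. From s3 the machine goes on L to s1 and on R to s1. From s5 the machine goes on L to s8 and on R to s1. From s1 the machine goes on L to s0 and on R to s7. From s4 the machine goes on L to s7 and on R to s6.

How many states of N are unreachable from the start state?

3

BFS from s3 reaches {s0, s1, s3, s5, s7, s8}; the 3 state(s) s2, s4, s6 are never visited.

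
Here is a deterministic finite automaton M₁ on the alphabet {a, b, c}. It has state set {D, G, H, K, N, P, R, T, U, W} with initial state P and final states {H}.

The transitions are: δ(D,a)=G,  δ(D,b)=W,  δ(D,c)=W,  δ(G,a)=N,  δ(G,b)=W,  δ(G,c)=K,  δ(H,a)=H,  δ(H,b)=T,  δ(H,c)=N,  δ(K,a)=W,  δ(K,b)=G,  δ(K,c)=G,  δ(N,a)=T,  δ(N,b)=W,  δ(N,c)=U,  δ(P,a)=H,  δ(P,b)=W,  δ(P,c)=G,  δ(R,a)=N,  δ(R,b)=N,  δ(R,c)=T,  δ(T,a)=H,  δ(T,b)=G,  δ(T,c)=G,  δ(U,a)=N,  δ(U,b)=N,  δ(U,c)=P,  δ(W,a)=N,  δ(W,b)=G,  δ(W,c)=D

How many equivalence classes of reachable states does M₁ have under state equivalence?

First remove the unreachable states {R}; 9 states remain.
Start with accepting vs non-accepting: {H} | {D,G,K,N,P,T,U,W}.
Refine {D,G,K,N,P,T,U,W} on symbol a: members go to different blocks, giving {D,G,K,N,U,W} and {P,T}.
Split {D,G,K,N,U,W} by δ(·,a) → {D,G,K,U,W} and {N}.
On input a, block {D,G,K,U,W} splits into {G,U,W} and {D,K}.
Refine {G,U,W} on symbol b: members go to different blocks, giving {G,W} and {U}.
Stable partition: {H} | {G,W} | {P,T} | {N} | {D,K} | {U} — 6 equivalence classes.

6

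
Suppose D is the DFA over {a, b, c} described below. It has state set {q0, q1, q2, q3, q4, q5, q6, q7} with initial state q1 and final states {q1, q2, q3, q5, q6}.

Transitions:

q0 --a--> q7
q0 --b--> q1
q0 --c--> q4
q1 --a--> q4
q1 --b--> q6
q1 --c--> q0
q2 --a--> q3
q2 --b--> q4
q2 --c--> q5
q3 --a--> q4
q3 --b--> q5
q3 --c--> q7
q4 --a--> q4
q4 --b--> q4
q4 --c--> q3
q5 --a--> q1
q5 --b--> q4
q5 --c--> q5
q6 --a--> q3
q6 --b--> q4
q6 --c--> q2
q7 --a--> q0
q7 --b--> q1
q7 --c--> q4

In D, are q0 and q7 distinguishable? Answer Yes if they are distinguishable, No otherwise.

All states are reachable from the start state.
Initial partition by acceptance: {q1,q2,q3,q5,q6} | {q0,q4,q7}.
Split {q1,q2,q3,q5,q6} by δ(·,a) → {q2,q5,q6} and {q1,q3}.
Refine {q0,q4,q7} on symbol b: members go to different blocks, giving {q0,q7} and {q4}.
No further refinement is possible. Final partition (4 blocks): {q2,q5,q6} | {q0,q7} | {q1,q3} | {q4}.
q0 and q7 lie in the same block of the stable partition, so they are equivalent — no string distinguishes them.

No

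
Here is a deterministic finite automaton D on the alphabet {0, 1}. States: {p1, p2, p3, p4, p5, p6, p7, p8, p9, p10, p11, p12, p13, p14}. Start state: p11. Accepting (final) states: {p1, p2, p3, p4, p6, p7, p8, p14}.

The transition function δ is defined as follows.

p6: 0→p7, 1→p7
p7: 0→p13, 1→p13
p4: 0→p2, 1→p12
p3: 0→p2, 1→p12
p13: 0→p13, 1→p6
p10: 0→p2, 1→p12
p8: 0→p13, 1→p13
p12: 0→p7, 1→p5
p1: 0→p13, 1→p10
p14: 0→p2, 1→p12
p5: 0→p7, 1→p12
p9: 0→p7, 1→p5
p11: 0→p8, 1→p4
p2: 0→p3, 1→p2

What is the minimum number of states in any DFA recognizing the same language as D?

7

Reachable states from the start: {p2,p3,p4,p5,p6,p7,p8,p11,p12,p13}. Unreachable: {p1,p9,p10,p14} — drop them.
P0 = {p2,p3,p4,p6,p7,p8} | {p5,p11,p12,p13}.
Split {p2,p3,p4,p6,p7,p8} by δ(·,0) → {p2,p3,p4,p6} and {p7,p8}.
On input 0, block {p2,p3,p4,p6} splits into {p2,p3,p4} and {p6}.
On input 1, block {p2,p3,p4} splits into {p3,p4} and {p2}.
On input 0, block {p5,p11,p12,p13} splits into {p5,p11,p12} and {p13}.
On input 1, block {p5,p11,p12} splits into {p5,p12} and {p11}.
The partition is now stable with 7 blocks: {p3,p4} | {p5,p12} | {p7,p8} | {p6} | {p2} | {p13} | {p11}.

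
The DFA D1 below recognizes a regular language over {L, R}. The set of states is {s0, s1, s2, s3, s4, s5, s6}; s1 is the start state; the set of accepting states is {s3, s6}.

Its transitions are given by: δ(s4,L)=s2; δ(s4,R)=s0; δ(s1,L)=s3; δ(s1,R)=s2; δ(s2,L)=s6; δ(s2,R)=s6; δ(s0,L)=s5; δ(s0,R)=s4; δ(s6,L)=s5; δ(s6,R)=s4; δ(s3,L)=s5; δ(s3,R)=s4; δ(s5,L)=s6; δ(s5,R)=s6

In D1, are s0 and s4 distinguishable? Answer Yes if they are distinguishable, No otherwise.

No

Every state is reachable, so we keep all 7.
Start with accepting vs non-accepting: {s3,s6} | {s0,s1,s2,s4,s5}.
Refine {s0,s1,s2,s4,s5} on symbol L: members go to different blocks, giving {s1,s2,s5} and {s0,s4}.
On input R, block {s1,s2,s5} splits into {s2,s5} and {s1}.
No further refinement is possible. Final partition (4 blocks): {s3,s6} | {s2,s5} | {s0,s4} | {s1}.
s0 and s4 lie in the same block of the stable partition, so they are equivalent — no string distinguishes them.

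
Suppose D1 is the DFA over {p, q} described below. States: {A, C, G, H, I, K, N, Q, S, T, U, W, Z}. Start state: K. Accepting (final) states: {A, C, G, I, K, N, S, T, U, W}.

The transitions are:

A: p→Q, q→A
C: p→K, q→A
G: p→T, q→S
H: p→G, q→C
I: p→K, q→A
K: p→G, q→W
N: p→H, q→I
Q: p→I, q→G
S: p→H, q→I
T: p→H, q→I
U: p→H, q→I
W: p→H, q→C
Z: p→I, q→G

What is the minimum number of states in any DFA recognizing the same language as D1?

7

Reachable states from the start: {A,C,G,H,I,K,Q,S,T,W}. Unreachable: {N,U,Z} — drop them.
Initial partition by acceptance: {A,C,G,I,K,S,T,W} | {H,Q}.
Refine {A,C,G,I,K,S,T,W} on symbol p: members go to different blocks, giving {C,G,I,K} and {A,S,T,W}.
Split {C,G,I,K} by δ(·,p) → {C,I,K} and {G}.
On input p, block {C,I,K} splits into {C,I} and {K}.
Refine {H,Q} on symbol p: members go to different blocks, giving {Q} and {H}.
Refine {A,S,T,W} on symbol p: members go to different blocks, giving {S,T,W} and {A}.
Stable partition: {C,I} | {Q} | {S,T,W} | {G} | {K} | {H} | {A} — 7 equivalence classes.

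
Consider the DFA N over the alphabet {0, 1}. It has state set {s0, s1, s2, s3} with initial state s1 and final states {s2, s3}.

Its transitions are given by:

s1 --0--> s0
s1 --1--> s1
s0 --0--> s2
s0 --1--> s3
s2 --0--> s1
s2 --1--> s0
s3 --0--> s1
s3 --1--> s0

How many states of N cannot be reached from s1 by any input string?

Every one of the 4 states is reachable from s1.

0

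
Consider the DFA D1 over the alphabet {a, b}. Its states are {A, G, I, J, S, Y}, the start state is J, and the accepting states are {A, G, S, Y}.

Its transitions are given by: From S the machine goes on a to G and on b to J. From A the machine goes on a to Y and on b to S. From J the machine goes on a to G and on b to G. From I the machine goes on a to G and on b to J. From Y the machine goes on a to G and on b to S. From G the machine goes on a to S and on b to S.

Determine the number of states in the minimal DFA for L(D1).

First remove the unreachable states {A,I,Y}; 3 states remain.
Initial partition by acceptance: {G,S} | {J}.
Split {G,S} by δ(·,b) → {S} and {G}.
The partition is now stable with 3 blocks: {S} | {J} | {G}.

3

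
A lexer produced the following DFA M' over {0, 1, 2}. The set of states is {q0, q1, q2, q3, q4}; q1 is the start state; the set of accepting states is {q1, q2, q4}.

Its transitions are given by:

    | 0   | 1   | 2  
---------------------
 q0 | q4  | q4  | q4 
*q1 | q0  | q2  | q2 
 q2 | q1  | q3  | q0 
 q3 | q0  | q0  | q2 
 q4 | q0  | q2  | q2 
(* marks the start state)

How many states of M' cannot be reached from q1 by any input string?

0

A breadth-first search from the start state visits every state.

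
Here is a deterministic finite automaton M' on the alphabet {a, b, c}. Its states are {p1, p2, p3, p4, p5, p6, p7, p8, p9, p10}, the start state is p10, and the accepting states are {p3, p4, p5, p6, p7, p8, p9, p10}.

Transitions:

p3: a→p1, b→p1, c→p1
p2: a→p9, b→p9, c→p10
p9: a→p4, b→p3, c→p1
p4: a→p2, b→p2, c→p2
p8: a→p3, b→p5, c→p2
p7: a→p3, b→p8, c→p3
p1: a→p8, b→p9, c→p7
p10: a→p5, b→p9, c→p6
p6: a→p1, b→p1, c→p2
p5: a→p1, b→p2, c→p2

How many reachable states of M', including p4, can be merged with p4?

Initial partition by acceptance: {p3,p4,p5,p6,p7,p8,p9,p10} | {p1,p2}.
Split {p3,p4,p5,p6,p7,p8,p9,p10} by δ(·,a) → {p3,p4,p5,p6} and {p7,p8,p9,p10}.
Refine {p7,p8,p9,p10} on symbol b: members go to different blocks, giving {p7,p10} and {p8,p9}.
The partition is now stable with 4 blocks: {p3,p4,p5,p6} | {p1,p2} | {p7,p10} | {p8,p9}.
The equivalence class containing p4 is {p3,p4,p5,p6}, of size 4.

4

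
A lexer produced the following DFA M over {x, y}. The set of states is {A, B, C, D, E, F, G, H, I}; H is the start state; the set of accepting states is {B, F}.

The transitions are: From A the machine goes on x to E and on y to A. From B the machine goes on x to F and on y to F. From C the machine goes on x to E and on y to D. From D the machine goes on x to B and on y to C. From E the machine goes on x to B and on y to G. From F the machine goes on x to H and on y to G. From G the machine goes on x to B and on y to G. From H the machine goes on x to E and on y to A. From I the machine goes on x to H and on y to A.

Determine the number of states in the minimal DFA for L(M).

4

First remove the unreachable states {C,D,I}; 6 states remain.
Start with accepting vs non-accepting: {B,F} | {A,E,G,H}.
Refine {B,F} on symbol x: members go to different blocks, giving {B} and {F}.
On input x, block {A,E,G,H} splits into {A,H} and {E,G}.
No further refinement is possible. Final partition (4 blocks): {B} | {A,H} | {F} | {E,G}.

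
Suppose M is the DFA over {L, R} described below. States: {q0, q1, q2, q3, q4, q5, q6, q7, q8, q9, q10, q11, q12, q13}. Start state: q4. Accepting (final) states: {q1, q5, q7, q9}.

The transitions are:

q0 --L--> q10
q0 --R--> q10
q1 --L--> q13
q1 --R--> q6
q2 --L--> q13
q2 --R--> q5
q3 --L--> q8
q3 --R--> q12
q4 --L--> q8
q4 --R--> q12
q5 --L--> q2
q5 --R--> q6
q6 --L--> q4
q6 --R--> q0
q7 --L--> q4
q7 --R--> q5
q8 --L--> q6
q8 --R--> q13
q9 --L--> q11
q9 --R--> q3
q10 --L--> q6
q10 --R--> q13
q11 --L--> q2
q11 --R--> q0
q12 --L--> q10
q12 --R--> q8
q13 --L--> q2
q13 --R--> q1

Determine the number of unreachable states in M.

4

Starting at q4 and following transitions, the reachable set is {q0, q1, q2, q4, q5, q6, q8, q10, q12, q13}. That leaves q3, q7, q9, q11 unreachable — 4 in total.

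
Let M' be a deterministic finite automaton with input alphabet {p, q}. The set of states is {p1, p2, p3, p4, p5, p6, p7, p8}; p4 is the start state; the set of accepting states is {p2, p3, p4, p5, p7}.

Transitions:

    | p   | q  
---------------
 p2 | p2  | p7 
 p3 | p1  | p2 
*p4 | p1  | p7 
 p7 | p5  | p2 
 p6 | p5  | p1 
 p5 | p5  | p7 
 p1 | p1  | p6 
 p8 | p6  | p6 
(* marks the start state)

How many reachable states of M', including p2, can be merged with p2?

3

First remove the unreachable states {p3,p8}; 6 states remain.
P0 = {p2,p4,p5,p7} | {p1,p6}.
On input p, block {p2,p4,p5,p7} splits into {p2,p5,p7} and {p4}.
Split {p1,p6} by δ(·,p) → {p1} and {p6}.
The partition is now stable with 4 blocks: {p2,p5,p7} | {p1} | {p4} | {p6}.
The equivalence class containing p2 is {p2,p5,p7}, of size 3.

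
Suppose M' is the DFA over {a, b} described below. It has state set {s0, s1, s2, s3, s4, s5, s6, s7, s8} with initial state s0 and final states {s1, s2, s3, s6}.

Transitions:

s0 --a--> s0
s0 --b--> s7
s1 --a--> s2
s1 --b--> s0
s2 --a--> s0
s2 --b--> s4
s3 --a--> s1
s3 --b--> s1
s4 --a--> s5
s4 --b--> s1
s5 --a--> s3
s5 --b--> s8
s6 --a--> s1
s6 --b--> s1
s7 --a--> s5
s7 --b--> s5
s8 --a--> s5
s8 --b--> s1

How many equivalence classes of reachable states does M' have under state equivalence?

7

States {s6} cannot be reached from the start state, so discard them.
Initial partition by acceptance: {s1,s2,s3} | {s0,s4,s5,s7,s8}.
Split {s1,s2,s3} by δ(·,a) → {s1,s3} and {s2}.
On input a, block {s1,s3} splits into {s1} and {s3}.
On input a, block {s0,s4,s5,s7,s8} splits into {s0,s4,s7,s8} and {s5}.
On input a, block {s0,s4,s7,s8} splits into {s4,s7,s8} and {s0}.
Refine {s4,s7,s8} on symbol b: members go to different blocks, giving {s4,s8} and {s7}.
Stable partition: {s1} | {s4,s8} | {s2} | {s3} | {s5} | {s0} | {s7} — 7 equivalence classes.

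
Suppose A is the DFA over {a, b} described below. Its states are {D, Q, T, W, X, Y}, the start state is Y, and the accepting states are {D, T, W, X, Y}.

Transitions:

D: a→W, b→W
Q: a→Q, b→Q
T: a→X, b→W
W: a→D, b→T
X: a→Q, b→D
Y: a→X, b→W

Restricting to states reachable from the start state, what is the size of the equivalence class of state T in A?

All states are reachable from the start state.
Initial partition by acceptance: {D,T,W,X,Y} | {Q}.
On input a, block {D,T,W,X,Y} splits into {D,T,W,Y} and {X}.
Refine {D,T,W,Y} on symbol a: members go to different blocks, giving {T,Y} and {D,W}.
Split {D,W} by δ(·,b) → {D} and {W}.
No further refinement is possible. Final partition (5 blocks): {T,Y} | {Q} | {X} | {D} | {W}.
The equivalence class containing T is {T,Y}, of size 2.

2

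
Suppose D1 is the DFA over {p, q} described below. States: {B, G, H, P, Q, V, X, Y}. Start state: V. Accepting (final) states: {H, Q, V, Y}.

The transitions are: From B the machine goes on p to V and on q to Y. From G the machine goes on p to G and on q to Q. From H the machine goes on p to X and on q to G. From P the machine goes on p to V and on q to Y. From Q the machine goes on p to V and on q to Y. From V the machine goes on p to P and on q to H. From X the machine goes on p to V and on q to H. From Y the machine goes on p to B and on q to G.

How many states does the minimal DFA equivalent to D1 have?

Every state is reachable, so we keep all 8.
Start with accepting vs non-accepting: {H,Q,V,Y} | {B,G,P,X}.
Refine {H,Q,V,Y} on symbol p: members go to different blocks, giving {H,V,Y} and {Q}.
Split {H,V,Y} by δ(·,q) → {H,Y} and {V}.
On input p, block {B,G,P,X} splits into {B,P,X} and {G}.
The partition is now stable with 5 blocks: {H,Y} | {B,P,X} | {Q} | {V} | {G}.

5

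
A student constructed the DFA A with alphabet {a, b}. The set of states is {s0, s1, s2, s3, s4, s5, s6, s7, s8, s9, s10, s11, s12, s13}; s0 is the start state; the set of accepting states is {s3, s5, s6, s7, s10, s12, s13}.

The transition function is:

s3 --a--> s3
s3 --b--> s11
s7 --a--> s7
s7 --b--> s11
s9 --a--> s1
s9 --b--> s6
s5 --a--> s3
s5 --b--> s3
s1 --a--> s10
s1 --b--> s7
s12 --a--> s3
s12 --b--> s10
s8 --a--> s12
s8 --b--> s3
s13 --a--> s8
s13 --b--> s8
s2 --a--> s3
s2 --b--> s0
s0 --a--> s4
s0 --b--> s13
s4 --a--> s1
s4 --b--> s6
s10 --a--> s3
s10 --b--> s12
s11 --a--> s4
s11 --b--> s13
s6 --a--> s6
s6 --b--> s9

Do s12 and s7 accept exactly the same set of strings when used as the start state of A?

No

States {s2,s5} cannot be reached from the start state, so discard them.
P0 = {s3,s6,s7,s10,s12,s13} | {s0,s1,s4,s8,s9,s11}.
Split {s3,s6,s7,s10,s12,s13} by δ(·,a) → {s3,s6,s7,s10,s12} and {s13}.
On input b, block {s3,s6,s7,s10,s12} splits into {s3,s6,s7} and {s10,s12}.
Split {s0,s1,s4,s8,s9,s11} by δ(·,a) → {s0,s4,s9,s11} and {s1,s8}.
On input a, block {s0,s4,s9,s11} splits into {s0,s11} and {s4,s9}.
Refine {s3,s6,s7} on symbol b: members go to different blocks, giving {s3,s7} and {s6}.
No further refinement is possible. Final partition (7 blocks): {s3,s7} | {s0,s11} | {s13} | {s10,s12} | {s1,s8} | {s4,s9} | {s6}.
s12 and s7 end up in different blocks, so they are distinguishable. For instance, the string 'b' is accepted from only s12.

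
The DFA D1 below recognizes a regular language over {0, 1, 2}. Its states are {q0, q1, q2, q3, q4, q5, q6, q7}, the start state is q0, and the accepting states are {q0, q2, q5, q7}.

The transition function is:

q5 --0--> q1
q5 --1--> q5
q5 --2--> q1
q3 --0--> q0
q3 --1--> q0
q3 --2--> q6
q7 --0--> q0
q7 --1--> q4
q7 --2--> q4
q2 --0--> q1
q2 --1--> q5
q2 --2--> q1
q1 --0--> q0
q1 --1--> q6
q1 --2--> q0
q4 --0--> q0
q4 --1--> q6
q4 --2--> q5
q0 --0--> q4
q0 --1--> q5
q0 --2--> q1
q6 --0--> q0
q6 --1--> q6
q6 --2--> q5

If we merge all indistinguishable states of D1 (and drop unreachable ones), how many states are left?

2

Reachable states from the start: {q0,q1,q4,q5,q6}. Unreachable: {q2,q3,q7} — drop them.
P0 = {q0,q5} | {q1,q4,q6}.
No further refinement is possible. Final partition (2 blocks): {q0,q5} | {q1,q4,q6}.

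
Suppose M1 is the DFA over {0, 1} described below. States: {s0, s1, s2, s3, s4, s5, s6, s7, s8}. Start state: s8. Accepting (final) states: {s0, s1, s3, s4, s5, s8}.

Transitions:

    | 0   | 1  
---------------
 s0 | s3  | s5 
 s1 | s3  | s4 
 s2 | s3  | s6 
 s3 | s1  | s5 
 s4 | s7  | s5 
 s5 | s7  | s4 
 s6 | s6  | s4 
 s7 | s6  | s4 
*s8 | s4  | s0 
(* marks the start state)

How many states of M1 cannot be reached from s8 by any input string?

Starting at s8 and following transitions, the reachable set is {s0, s1, s3, s4, s5, s6, s7, s8}. That leaves s2 unreachable — 1 in total.

1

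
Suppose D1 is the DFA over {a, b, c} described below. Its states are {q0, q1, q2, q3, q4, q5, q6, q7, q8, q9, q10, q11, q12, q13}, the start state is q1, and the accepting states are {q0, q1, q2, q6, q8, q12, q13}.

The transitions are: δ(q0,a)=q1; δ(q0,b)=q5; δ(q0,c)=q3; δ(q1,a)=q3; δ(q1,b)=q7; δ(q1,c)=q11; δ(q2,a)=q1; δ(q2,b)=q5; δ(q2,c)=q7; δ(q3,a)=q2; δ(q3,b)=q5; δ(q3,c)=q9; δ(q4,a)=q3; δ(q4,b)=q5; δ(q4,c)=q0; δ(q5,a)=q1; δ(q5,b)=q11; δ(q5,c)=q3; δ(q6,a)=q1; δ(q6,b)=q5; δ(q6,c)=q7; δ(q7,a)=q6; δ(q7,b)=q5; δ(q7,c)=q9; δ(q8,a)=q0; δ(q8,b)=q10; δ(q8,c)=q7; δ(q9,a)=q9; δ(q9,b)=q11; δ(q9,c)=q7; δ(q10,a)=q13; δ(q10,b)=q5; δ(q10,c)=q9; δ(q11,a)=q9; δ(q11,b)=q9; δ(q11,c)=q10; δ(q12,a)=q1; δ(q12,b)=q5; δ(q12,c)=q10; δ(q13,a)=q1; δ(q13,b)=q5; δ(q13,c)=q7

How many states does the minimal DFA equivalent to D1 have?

States {q0,q4,q8,q12} cannot be reached from the start state, so discard them.
Initial partition by acceptance: {q1,q2,q6,q13} | {q3,q5,q7,q9,q10,q11}.
On input a, block {q1,q2,q6,q13} splits into {q2,q6,q13} and {q1}.
On input a, block {q3,q5,q7,q9,q10,q11} splits into {q3,q7,q10} and {q9,q11} and {q5}.
No further refinement is possible. Final partition (5 blocks): {q2,q6,q13} | {q3,q7,q10} | {q1} | {q9,q11} | {q5}.

5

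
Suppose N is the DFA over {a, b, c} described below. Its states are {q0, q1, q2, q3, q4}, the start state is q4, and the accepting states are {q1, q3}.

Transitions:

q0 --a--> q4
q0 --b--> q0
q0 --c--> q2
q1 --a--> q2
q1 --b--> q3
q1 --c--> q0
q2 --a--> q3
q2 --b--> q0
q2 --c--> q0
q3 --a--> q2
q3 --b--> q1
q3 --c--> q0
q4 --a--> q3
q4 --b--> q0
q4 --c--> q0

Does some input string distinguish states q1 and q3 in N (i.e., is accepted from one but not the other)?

No

All states are reachable from the start state.
Initial partition by acceptance: {q1,q3} | {q0,q2,q4}.
Split {q0,q2,q4} by δ(·,a) → {q2,q4} and {q0}.
No further refinement is possible. Final partition (3 blocks): {q1,q3} | {q2,q4} | {q0}.
q1 and q3 lie in the same block of the stable partition, so they are equivalent — no string distinguishes them.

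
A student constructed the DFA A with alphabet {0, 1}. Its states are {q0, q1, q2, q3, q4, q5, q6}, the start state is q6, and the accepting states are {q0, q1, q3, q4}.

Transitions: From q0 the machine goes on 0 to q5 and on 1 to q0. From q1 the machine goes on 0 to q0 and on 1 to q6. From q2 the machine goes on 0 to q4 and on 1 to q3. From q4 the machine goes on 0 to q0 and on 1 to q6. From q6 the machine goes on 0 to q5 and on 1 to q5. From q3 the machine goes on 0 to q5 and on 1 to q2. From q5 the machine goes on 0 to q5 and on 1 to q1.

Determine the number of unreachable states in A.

Starting at q6 and following transitions, the reachable set is {q0, q1, q5, q6}. That leaves q2, q3, q4 unreachable — 3 in total.

3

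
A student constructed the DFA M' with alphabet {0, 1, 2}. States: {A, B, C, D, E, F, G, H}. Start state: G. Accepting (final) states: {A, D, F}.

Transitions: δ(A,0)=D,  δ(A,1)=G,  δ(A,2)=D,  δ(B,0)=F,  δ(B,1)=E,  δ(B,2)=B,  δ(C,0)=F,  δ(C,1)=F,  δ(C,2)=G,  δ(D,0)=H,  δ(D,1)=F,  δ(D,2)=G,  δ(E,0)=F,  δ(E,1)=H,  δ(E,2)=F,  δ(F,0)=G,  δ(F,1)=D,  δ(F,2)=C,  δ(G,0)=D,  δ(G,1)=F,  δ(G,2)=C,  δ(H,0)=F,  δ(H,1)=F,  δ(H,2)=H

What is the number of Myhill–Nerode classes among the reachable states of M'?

2

First remove the unreachable states {A,B,E}; 5 states remain.
Initial partition by acceptance: {D,F} | {C,G,H}.
Stable partition: {D,F} | {C,G,H} — 2 equivalence classes.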